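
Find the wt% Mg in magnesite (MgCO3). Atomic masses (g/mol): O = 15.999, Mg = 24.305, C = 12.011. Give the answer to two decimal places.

28.83 mass %

Molar mass of MgCO3: 1·24.305 + 1·12.011 + 3·15.999 = 84.313 g/mol.
Mass of Mg per formula unit: 1 × 24.305 = 24.305 g.
Weight fraction Mg = 24.305 / 84.313 = 0.2883.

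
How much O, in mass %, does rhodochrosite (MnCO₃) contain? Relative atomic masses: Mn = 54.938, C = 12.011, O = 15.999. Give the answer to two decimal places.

Molar mass of MnCO₃: 1*54.938 + 1*12.011 + 3*15.999 = 114.946 g/mol.
Mass of O per formula unit: 3 × 15.999 = 47.997 g.
Weight fraction O = 47.997 / 114.946 = 0.4176.

41.76 mass %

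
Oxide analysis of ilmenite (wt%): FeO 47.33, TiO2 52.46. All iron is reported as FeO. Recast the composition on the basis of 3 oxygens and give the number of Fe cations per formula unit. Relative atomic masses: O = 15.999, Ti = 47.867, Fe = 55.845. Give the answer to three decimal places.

1.002 Fe apfu

FeO: 47.33/71.844 = 0.65879 mol → 0.65879 mol Fe, 0.65879 mol O.
TiO2: 52.46/79.865 = 0.65686 mol → 0.65686 mol Ti, 1.31372 mol O.
Total oxygen = 1.97251 mol. Normalization factor = 3/1.97251 = 1.52090.
Fe per 3 O = 0.65879 × 1.52090 = 1.002.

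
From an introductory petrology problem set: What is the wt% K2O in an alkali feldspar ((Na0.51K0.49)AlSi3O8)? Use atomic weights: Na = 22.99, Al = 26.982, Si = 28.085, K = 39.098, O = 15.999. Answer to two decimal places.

8.54 wt%

Molar mass of (Na0.51K0.49)AlSi3O8 = 0.51·22.99 + 0.49·39.098 + 1·26.982 + 3·28.085 + 8·15.999 = 270.112 g/mol.
Each formula unit contains 0.49 K, equivalent to 0.49/2 = 0.2450 mol K2O.
M(K2O) = 2×39.098 + 1×15.999 = 94.195 g/mol.
Mass of K2O per formula unit = 0.2450 × 94.195 = 23.078 g.
K2O wt% = 23.078 / 270.112 × 100 = 8.54%.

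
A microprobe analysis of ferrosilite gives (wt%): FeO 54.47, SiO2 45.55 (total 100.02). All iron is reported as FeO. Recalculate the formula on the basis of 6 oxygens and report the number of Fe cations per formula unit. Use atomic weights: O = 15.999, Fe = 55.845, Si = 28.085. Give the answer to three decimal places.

2.000 Fe apfu

FeO: 54.47/71.844 = 0.75817 mol → 0.75817 mol Fe, 0.75817 mol O.
SiO2: 45.55/60.083 = 0.75812 mol → 0.75812 mol Si, 1.51624 mol O.
Total oxygen = 2.27441 mol. Normalization factor = 6/2.27441 = 2.63805.
Fe per 6 O = 0.75817 × 2.63805 = 2.000.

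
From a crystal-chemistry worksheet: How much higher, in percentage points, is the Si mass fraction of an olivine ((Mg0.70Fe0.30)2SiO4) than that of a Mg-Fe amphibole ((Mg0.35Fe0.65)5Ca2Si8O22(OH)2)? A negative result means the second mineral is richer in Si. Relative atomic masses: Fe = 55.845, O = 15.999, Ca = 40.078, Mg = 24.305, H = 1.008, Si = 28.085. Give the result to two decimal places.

M((Mg0.70Fe0.30)2SiO4) = 159.615 g/mol, so wt% Si = 28.085/159.615 × 100 = 17.60%.
M((Mg0.35Fe0.65)5Ca2Si8O22(OH)2) = 914.858 g/mol, so wt% Si = 224.680/914.858 × 100 = 24.56%.
17.60 − 24.56 = -6.96 pp.

-6.96 percentage points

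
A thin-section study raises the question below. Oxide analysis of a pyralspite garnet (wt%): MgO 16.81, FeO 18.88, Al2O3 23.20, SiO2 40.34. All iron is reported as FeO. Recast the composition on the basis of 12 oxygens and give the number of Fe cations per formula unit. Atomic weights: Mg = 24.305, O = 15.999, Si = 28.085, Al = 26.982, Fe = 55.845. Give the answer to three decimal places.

MgO (M=40.304): mol = 0.41708; Mg = 0.41708, O = 0.41708.
FeO (M=71.844): mol = 0.26279; Fe = 0.26279, O = 0.26279.
Al2O3 (M=101.961): mol = 0.22754; Al = 0.45508, O = 0.68262.
SiO2 (M=60.083): mol = 0.67140; Si = 0.67140, O = 1.34280.
ΣO = 2.70529; factor = 12/ΣO = 4.43575.
Fe apfu = 0.26279 × 4.43575 = 1.166.

1.166 Fe apfu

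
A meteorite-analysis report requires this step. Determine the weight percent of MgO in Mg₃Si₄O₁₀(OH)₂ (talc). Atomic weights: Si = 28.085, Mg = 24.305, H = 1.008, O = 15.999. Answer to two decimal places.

M(Mg₃Si₄O₁₀(OH)₂) = 379.259 g/mol; M(MgO) = 40.304 g/mol.
Moles MgO per formula unit = 3 Mg ÷ 1 = 3.0000.
MgO fraction = (3.0000 × 40.304) / 379.259 = 120.912/379.259 = 0.3188.

31.88 wt%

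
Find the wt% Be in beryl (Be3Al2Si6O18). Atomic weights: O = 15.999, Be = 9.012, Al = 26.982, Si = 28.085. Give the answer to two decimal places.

5.03 weight percent

M(Be3Al2Si6O18) = 537.492 g/mol.
Be contributes 3 × 9.012 = 27.036 g per mole.
27.036/537.492 = 0.0503 → 5.03%.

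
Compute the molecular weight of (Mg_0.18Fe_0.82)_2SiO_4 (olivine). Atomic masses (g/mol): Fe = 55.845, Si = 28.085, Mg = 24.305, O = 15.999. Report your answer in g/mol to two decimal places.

192.42 g/mol

M = 0.36(24.305) + 1.64(55.845) + 1(28.085) + 4(15.999)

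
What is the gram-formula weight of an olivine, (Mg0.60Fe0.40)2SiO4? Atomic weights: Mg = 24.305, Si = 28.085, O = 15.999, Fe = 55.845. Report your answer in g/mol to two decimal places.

165.92 g/mol

The formula mass is the sum 1.20·24.305 + 0.80·55.845 + 1·28.085 + 4·15.999.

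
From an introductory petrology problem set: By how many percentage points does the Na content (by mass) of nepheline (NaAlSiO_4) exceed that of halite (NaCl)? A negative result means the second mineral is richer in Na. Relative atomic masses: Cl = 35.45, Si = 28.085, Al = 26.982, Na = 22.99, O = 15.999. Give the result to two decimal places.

M(NaAlSiO_4) = 142.053 g/mol, so wt% Na = 22.990/142.053 × 100 = 16.18%.
M(NaCl) = 58.440 g/mol, so wt% Na = 22.990/58.440 × 100 = 39.34%.
16.18 − 39.34 = -23.16 pp.

-23.16 percentage points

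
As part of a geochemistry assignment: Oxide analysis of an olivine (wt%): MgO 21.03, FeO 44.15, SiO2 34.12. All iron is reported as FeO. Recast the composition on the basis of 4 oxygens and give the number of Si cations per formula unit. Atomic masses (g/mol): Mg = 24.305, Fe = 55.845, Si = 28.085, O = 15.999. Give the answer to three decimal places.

MgO (M=40.304): mol = 0.52178; Mg = 0.52178, O = 0.52178.
FeO (M=71.844): mol = 0.61453; Fe = 0.61453, O = 0.61453.
SiO2 (M=60.083): mol = 0.56788; Si = 0.56788, O = 1.13576.
ΣO = 2.27207; factor = 4/ΣO = 1.76051.
Si apfu = 0.56788 × 1.76051 = 1.000.

1.000 Si apfu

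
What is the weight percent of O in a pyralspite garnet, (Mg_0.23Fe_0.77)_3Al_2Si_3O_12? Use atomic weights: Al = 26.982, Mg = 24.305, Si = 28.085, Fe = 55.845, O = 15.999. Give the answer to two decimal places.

40.34 wt%

M((Mg_0.23Fe_0.77)_3Al_2Si_3O_12) = 475.979 g/mol.
O contributes 12 × 15.999 = 191.988 g per mole.
191.988/475.979 = 0.4034 → 40.34%.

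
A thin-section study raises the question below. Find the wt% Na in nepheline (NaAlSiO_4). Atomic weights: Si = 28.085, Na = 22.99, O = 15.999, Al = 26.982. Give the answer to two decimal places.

16.18 mass %

M(NaAlSiO_4) = 142.053 g/mol.
Na contributes 1 × 22.99 = 22.990 g per mole.
22.990/142.053 = 0.1618 → 16.18%.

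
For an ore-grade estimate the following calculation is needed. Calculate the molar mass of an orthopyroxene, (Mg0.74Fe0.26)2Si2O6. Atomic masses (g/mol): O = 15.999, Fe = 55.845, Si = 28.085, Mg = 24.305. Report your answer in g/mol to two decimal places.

217.17 g/mol

M = 1.48·24.305 + 0.52·55.845 + 2·28.085 + 6·15.999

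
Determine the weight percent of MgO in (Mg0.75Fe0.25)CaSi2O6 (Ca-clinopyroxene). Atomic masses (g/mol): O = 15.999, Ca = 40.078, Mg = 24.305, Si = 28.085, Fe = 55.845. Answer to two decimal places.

M((Mg0.75Fe0.25)CaSi2O6) = 224.432 g/mol; M(MgO) = 40.304 g/mol.
Moles MgO per formula unit = 0.75 Mg ÷ 1 = 0.7500.
MgO fraction = (0.7500 × 40.304) / 224.432 = 30.228/224.432 = 0.1347.

13.47 wt%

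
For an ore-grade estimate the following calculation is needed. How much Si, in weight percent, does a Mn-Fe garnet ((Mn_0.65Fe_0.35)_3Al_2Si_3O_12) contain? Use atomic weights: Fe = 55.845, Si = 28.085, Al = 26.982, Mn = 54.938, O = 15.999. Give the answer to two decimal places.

Formula mass = 1.95*54.938 + 1.05*55.845 + 2*26.982 + 3*28.085 + 12*15.999 = 495.973 g/mol, of which 84.255 g is Si.
So Si makes up 84.255/495.973 = 0.1699 of the mass, i.e. 16.99%.

16.99 weight percent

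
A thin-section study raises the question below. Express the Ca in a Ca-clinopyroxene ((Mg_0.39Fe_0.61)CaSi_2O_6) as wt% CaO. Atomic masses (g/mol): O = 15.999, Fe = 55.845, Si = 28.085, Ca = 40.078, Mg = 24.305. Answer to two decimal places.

23.78 wt%

Molar mass of (Mg_0.39Fe_0.61)CaSi_2O_6 = 0.39*24.305 + 0.61*55.845 + 1*40.078 + 2*28.085 + 6*15.999 = 235.786 g/mol.
Each formula unit contains 1 Ca, equivalent to 1/1 = 1.0000 mol CaO.
M(CaO) = 1×40.078 + 1×15.999 = 56.077 g/mol.
Mass of CaO per formula unit = 1.0000 × 56.077 = 56.077 g.
CaO wt% = 56.077 / 235.786 × 100 = 23.78%.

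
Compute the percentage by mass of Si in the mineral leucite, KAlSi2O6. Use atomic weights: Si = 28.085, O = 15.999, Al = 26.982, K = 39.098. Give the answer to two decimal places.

25.74 mass %

Molar mass of KAlSi2O6: 1*39.098 + 1*26.982 + 2*28.085 + 6*15.999 = 218.244 g/mol.
Mass of Si per formula unit: 2 × 28.085 = 56.170 g.
Weight fraction Si = 56.170 / 218.244 = 0.2574.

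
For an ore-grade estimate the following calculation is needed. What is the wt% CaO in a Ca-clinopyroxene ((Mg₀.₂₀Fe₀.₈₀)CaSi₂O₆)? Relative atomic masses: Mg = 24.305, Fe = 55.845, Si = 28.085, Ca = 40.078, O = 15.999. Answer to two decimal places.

23.19 wt%

Formula mass = 241.779 g/mol.
1 Ca → 1.0000 mol CaO per formula unit; M(CaO) = 56.077, so CaO mass = 56.077 g.
56.077/241.779 × 100 = 23.19 wt%.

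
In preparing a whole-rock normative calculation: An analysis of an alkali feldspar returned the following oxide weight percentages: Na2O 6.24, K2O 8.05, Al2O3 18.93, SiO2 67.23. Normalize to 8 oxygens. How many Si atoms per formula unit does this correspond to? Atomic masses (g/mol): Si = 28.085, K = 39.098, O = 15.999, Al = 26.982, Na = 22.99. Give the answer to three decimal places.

Na2O: 6.24/61.979 = 0.10068 mol → 0.20136 mol Na, 0.10068 mol O.
K2O: 8.05/94.195 = 0.08546 mol → 0.17092 mol K, 0.08546 mol O.
Al2O3: 18.93/101.961 = 0.18566 mol → 0.37132 mol Al, 0.55698 mol O.
SiO2: 67.23/60.083 = 1.11895 mol → 1.11895 mol Si, 2.23790 mol O.
Total oxygen = 2.98102 mol. Normalization factor = 8/2.98102 = 2.68365.
Si per 8 O = 1.11895 × 2.68365 = 3.003.

3.003 Si apfu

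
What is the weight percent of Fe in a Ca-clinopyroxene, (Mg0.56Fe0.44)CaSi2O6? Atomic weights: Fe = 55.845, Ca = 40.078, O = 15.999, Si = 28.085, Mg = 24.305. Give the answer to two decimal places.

10.66 wt%

M((Mg0.56Fe0.44)CaSi2O6) = 230.425 g/mol.
Fe contributes 0.44 × 55.845 = 24.572 g per mole.
24.572/230.425 = 0.1066 → 10.66%.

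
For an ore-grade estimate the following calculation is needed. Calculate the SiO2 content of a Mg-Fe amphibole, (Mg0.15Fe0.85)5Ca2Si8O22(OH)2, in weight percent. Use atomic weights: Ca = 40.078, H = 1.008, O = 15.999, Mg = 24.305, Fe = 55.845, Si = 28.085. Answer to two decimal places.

50.79 wt%

Formula mass = 946.398 g/mol.
8 Si → 8.0000 mol SiO2 per formula unit; M(SiO2) = 60.083, so SiO2 mass = 480.664 g.
480.664/946.398 × 100 = 50.79 wt%.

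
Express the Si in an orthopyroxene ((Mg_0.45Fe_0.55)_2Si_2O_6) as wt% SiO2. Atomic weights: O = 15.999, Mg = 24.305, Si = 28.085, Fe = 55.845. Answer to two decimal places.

51.03 wt%

M((Mg_0.45Fe_0.55)_2Si_2O_6) = 235.468 g/mol; M(SiO2) = 60.083 g/mol.
Moles SiO2 per formula unit = 2 Si ÷ 1 = 2.0000.
SiO2 fraction = (2.0000 × 60.083) / 235.468 = 120.166/235.468 = 0.5103.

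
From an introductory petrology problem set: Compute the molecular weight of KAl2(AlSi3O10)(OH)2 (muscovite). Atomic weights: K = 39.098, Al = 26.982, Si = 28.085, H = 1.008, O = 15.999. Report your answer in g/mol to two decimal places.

398.30 g/mol

M = 1·39.098 + 3·26.982 + 3·28.085 + 12·15.999 + 2·1.008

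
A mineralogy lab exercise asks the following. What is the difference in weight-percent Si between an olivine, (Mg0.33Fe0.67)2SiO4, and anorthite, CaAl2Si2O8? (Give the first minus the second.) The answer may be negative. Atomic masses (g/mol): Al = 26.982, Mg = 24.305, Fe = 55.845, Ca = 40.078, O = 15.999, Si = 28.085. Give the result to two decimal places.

-4.84 percentage points

Si in (Mg0.33Fe0.67)2SiO4: molar mass 182.955 g/mol; 1×28.085 = 28.085 g → 15.35 wt%.
Si in CaAl2Si2O8: molar mass 278.204 g/mol; 2×28.085 = 56.170 g → 20.19 wt%.
Difference = 15.35 − 20.19 = -4.84 percentage points.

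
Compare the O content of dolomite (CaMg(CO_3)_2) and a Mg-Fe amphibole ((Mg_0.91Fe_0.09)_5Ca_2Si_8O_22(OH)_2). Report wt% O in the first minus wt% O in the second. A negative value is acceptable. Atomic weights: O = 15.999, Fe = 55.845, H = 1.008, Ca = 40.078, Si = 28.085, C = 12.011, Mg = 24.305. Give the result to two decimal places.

5.60 percentage points

O in CaMg(CO_3)_2: molar mass 184.399 g/mol; 6×15.999 = 95.994 g → 52.06 wt%.
O in (Mg_0.91Fe_0.09)_5Ca_2Si_8O_22(OH)_2: molar mass 826.546 g/mol; 24×15.999 = 383.976 g → 46.46 wt%.
Difference = 52.06 − 46.46 = 5.60 percentage points.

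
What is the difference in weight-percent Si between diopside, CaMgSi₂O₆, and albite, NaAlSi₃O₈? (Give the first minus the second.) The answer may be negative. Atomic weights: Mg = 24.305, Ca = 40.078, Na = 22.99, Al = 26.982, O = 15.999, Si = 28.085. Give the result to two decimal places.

M(CaMgSi₂O₆) = 216.547 g/mol, so wt% Si = 56.170/216.547 × 100 = 25.94%.
M(NaAlSi₃O₈) = 262.219 g/mol, so wt% Si = 84.255/262.219 × 100 = 32.13%.
25.94 − 32.13 = -6.19 pp.

-6.19 percentage points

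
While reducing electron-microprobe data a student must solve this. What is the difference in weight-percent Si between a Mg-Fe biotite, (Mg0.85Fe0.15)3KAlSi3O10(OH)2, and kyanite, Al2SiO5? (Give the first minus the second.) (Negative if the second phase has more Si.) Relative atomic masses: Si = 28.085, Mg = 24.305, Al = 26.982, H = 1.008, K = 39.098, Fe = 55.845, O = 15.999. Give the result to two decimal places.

Si in (Mg0.85Fe0.15)3KAlSi3O10(OH)2: molar mass 431.447 g/mol; 3×28.085 = 84.255 g → 19.53 wt%.
Si in Al2SiO5: molar mass 162.044 g/mol; 1×28.085 = 28.085 g → 17.33 wt%.
Difference = 19.53 − 17.33 = 2.20 percentage points.

2.20 percentage points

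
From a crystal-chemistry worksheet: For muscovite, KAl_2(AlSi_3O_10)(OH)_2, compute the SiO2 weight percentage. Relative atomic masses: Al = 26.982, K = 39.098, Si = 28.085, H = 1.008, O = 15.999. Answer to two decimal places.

M(KAl_2(AlSi_3O_10)(OH)_2) = 398.303 g/mol; M(SiO2) = 60.083 g/mol.
Moles SiO2 per formula unit = 3 Si ÷ 1 = 3.0000.
SiO2 fraction = (3.0000 × 60.083) / 398.303 = 180.249/398.303 = 0.4525.

45.25 wt%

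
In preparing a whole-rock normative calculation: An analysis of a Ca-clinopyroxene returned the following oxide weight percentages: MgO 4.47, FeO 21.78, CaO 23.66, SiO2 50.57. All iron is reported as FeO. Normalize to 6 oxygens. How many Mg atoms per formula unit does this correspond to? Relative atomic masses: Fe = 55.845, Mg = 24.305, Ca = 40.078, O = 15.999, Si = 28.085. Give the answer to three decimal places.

0.264 Mg apfu

4.47 wt% MgO ÷ 40.304 g/mol = 0.11091 mol, giving 0.11091 Mg and 0.11091 O.
21.78 wt% FeO ÷ 71.844 g/mol = 0.30316 mol, giving 0.30316 Fe and 0.30316 O.
23.66 wt% CaO ÷ 56.077 g/mol = 0.42192 mol, giving 0.42192 Ca and 0.42192 O.
50.57 wt% SiO2 ÷ 60.083 g/mol = 0.84167 mol, giving 0.84167 Si and 1.68334 O.
Oxygen sums to 2.51933; scaling by 6/2.51933 = 2.38159 puts the formula on 6 O.
Mg: 0.11091 × 2.38159 = 0.264 atoms per formula unit.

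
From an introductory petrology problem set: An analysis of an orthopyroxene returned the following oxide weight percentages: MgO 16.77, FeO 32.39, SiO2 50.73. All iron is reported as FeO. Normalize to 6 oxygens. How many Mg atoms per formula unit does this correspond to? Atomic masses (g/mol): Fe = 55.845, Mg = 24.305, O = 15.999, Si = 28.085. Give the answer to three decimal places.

MgO: 16.77/40.304 = 0.41609 mol → 0.41609 mol Mg, 0.41609 mol O.
FeO: 32.39/71.844 = 0.45084 mol → 0.45084 mol Fe, 0.45084 mol O.
SiO2: 50.73/60.083 = 0.84433 mol → 0.84433 mol Si, 1.68866 mol O.
Total oxygen = 2.55559 mol. Normalization factor = 6/2.55559 = 2.34779.
Mg per 6 O = 0.41609 × 2.34779 = 0.977.

0.977 Mg apfu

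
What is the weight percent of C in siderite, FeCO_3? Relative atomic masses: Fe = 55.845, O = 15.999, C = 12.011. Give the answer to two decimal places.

10.37 weight percent

Formula mass = 1*55.845 + 1*12.011 + 3*15.999 = 115.853 g/mol, of which 12.011 g is C.
So C makes up 12.011/115.853 = 0.1037 of the mass, i.e. 10.37%.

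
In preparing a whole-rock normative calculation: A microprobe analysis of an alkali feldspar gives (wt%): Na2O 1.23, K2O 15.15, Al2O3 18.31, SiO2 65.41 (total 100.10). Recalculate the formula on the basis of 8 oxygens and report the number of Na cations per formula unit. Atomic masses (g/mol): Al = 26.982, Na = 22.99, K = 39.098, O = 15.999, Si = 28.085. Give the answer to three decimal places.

Na2O: 1.23/61.979 = 0.01985 mol → 0.03970 mol Na, 0.01985 mol O.
K2O: 15.15/94.195 = 0.16084 mol → 0.32168 mol K, 0.16084 mol O.
Al2O3: 18.31/101.961 = 0.17958 mol → 0.35916 mol Al, 0.53874 mol O.
SiO2: 65.41/60.083 = 1.08866 mol → 1.08866 mol Si, 2.17732 mol O.
Total oxygen = 2.89675 mol. Normalization factor = 8/2.89675 = 2.76172.
Na per 8 O = 0.03970 × 2.76172 = 0.110.

0.110 Na apfu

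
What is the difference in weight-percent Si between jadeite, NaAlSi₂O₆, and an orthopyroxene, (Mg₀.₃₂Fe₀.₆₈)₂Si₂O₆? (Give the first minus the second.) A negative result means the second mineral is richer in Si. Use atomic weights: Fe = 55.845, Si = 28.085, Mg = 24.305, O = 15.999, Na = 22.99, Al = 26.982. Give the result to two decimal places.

4.74 percentage points

First mineral: 56.170 g Si in 202.136 g formula = 27.79 wt% Si.
Second mineral: 56.170 g Si in 243.668 g formula = 23.05 wt% Si.
27.79% − 23.05% gives a difference of 4.74 percentage points.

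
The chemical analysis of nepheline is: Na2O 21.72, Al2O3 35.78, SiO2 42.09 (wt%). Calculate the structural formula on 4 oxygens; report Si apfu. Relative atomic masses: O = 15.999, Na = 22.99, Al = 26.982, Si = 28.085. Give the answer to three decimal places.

21.72 wt% Na2O ÷ 61.979 g/mol = 0.35044 mol, giving 0.70088 Na and 0.35044 O.
35.78 wt% Al2O3 ÷ 101.961 g/mol = 0.35092 mol, giving 0.70184 Al and 1.05276 O.
42.09 wt% SiO2 ÷ 60.083 g/mol = 0.70053 mol, giving 0.70053 Si and 1.40106 O.
Oxygen sums to 2.80426; scaling by 4/2.80426 = 1.42640 puts the formula on 4 O.
Si: 0.70053 × 1.42640 = 0.999 atoms per formula unit.

0.999 Si apfu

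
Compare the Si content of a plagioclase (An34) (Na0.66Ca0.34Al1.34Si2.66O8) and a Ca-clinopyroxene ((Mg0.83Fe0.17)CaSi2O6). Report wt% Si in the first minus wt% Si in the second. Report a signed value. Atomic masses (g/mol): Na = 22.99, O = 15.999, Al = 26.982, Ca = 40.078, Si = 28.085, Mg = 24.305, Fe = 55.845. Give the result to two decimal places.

2.60 percentage points

M(Na0.66Ca0.34Al1.34Si2.66O8) = 267.654 g/mol, so wt% Si = 74.706/267.654 × 100 = 27.91%.
M((Mg0.83Fe0.17)CaSi2O6) = 221.909 g/mol, so wt% Si = 56.170/221.909 × 100 = 25.31%.
27.91 − 25.31 = 2.60 pp.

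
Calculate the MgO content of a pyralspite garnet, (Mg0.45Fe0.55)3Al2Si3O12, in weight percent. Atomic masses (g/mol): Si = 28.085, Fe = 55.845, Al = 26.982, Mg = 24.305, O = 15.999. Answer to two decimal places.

11.95 wt%

M((Mg0.45Fe0.55)3Al2Si3O12) = 455.163 g/mol; M(MgO) = 40.304 g/mol.
Moles MgO per formula unit = 1.35 Mg ÷ 1 = 1.3500.
MgO fraction = (1.3500 × 40.304) / 455.163 = 54.410/455.163 = 0.1195.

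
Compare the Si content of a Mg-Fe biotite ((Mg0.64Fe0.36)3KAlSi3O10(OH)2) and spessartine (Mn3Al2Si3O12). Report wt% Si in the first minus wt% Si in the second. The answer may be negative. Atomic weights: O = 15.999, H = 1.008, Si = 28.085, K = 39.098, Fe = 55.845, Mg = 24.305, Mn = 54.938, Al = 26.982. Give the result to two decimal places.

M((Mg0.64Fe0.36)3KAlSi3O10(OH)2) = 451.317 g/mol, so wt% Si = 84.255/451.317 × 100 = 18.67%.
M(Mn3Al2Si3O12) = 495.021 g/mol, so wt% Si = 84.255/495.021 × 100 = 17.02%.
18.67 − 17.02 = 1.65 pp.

1.65 percentage points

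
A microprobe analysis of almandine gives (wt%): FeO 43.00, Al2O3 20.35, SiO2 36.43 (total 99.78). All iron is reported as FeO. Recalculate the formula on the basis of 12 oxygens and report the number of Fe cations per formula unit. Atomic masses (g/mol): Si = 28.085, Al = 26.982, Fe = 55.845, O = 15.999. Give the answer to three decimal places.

43.00 wt% FeO ÷ 71.844 g/mol = 0.59852 mol, giving 0.59852 Fe and 0.59852 O.
20.35 wt% Al2O3 ÷ 101.961 g/mol = 0.19959 mol, giving 0.39918 Al and 0.59877 O.
36.43 wt% SiO2 ÷ 60.083 g/mol = 0.60633 mol, giving 0.60633 Si and 1.21266 O.
Oxygen sums to 2.40995; scaling by 12/2.40995 = 4.97936 puts the formula on 12 O.
Fe: 0.59852 × 4.97936 = 2.980 atoms per formula unit.

2.980 Fe apfu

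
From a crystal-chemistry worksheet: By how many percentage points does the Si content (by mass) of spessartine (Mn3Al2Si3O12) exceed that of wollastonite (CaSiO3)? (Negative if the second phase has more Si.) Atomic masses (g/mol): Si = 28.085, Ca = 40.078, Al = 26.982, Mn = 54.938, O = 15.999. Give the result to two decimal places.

-7.16 percentage points

M(Mn3Al2Si3O12) = 495.021 g/mol, so wt% Si = 84.255/495.021 × 100 = 17.02%.
M(CaSiO3) = 116.160 g/mol, so wt% Si = 28.085/116.160 × 100 = 24.18%.
17.02 − 24.18 = -7.16 pp.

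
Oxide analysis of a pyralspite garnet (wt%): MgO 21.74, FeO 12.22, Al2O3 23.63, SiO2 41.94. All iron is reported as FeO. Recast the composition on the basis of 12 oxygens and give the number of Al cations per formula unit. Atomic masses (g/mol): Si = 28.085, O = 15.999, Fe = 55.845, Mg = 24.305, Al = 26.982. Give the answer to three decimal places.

1.986 Al apfu

21.74 wt% MgO ÷ 40.304 g/mol = 0.53940 mol, giving 0.53940 Mg and 0.53940 O.
12.22 wt% FeO ÷ 71.844 g/mol = 0.17009 mol, giving 0.17009 Fe and 0.17009 O.
23.63 wt% Al2O3 ÷ 101.961 g/mol = 0.23176 mol, giving 0.46352 Al and 0.69528 O.
41.94 wt% SiO2 ÷ 60.083 g/mol = 0.69803 mol, giving 0.69803 Si and 1.39606 O.
Oxygen sums to 2.80083; scaling by 12/2.80083 = 4.28444 puts the formula on 12 O.
Al: 0.46352 × 4.28444 = 1.986 atoms per formula unit.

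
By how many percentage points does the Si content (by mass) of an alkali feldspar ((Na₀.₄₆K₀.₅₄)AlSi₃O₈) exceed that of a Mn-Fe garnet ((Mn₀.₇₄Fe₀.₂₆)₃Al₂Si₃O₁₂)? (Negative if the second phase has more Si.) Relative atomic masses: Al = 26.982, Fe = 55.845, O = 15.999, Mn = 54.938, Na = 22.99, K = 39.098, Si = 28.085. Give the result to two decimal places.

14.10 percentage points

M((Na₀.₄₆K₀.₅₄)AlSi₃O₈) = 270.917 g/mol, so wt% Si = 84.255/270.917 × 100 = 31.10%.
M((Mn₀.₇₄Fe₀.₂₆)₃Al₂Si₃O₁₂) = 495.728 g/mol, so wt% Si = 84.255/495.728 × 100 = 17.00%.
31.10 − 17.00 = 14.10 pp.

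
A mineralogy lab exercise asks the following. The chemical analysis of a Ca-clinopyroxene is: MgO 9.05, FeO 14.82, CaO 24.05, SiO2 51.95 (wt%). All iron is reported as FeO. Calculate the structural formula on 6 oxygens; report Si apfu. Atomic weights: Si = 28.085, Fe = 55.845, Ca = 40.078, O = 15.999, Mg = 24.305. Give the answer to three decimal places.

2.004 Si apfu

MgO (M=40.304): mol = 0.22454; Mg = 0.22454, O = 0.22454.
FeO (M=71.844): mol = 0.20628; Fe = 0.20628, O = 0.20628.
CaO (M=56.077): mol = 0.42887; Ca = 0.42887, O = 0.42887.
SiO2 (M=60.083): mol = 0.86464; Si = 0.86464, O = 1.72928.
ΣO = 2.58897; factor = 6/ΣO = 2.31752.
Si apfu = 0.86464 × 2.31752 = 2.004.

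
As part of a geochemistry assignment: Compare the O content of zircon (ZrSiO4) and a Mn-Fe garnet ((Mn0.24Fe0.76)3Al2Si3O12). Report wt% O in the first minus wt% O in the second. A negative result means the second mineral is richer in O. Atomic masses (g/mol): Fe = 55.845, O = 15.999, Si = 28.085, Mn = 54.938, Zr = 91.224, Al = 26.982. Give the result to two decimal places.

O in ZrSiO4: molar mass 183.305 g/mol; 4×15.999 = 63.996 g → 34.91 wt%.
O in (Mn0.24Fe0.76)3Al2Si3O12: molar mass 497.089 g/mol; 12×15.999 = 191.988 g → 38.62 wt%.
Difference = 34.91 − 38.62 = -3.71 percentage points.

-3.71 percentage points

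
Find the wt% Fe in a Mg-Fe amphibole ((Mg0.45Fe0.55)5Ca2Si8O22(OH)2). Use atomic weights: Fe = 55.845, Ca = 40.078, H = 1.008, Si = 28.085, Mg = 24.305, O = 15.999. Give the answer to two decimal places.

M((Mg0.45Fe0.55)5Ca2Si8O22(OH)2) = 899.088 g/mol.
Fe contributes 2.75 × 55.845 = 153.574 g per mole.
153.574/899.088 = 0.1708 → 17.08%.

17.08 wt%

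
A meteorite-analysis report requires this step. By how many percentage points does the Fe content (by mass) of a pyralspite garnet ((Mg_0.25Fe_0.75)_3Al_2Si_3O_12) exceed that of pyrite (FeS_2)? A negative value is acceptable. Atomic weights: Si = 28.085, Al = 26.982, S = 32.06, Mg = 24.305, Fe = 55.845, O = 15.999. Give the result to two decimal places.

-20.05 percentage points

M((Mg_0.25Fe_0.75)_3Al_2Si_3O_12) = 474.087 g/mol, so wt% Fe = 125.651/474.087 × 100 = 26.50%.
M(FeS_2) = 119.965 g/mol, so wt% Fe = 55.845/119.965 × 100 = 46.55%.
26.50 − 46.55 = -20.05 pp.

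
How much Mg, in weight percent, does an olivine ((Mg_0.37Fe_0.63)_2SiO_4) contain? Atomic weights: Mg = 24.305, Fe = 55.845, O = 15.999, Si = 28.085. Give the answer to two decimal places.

9.97 weight percent

Formula mass = 0.74*24.305 + 1.26*55.845 + 1*28.085 + 4*15.999 = 180.431 g/mol, of which 17.986 g is Mg.
So Mg makes up 17.986/180.431 = 0.0997 of the mass, i.e. 9.97%.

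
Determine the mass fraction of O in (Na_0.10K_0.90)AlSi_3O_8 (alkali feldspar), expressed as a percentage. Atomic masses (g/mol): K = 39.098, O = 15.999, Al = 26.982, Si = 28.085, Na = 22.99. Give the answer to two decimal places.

46.25 mass %

Formula mass = 0.10*22.99 + 0.90*39.098 + 1*26.982 + 3*28.085 + 8*15.999 = 276.716 g/mol, of which 127.992 g is O.
So O makes up 127.992/276.716 = 0.4625 of the mass, i.e. 46.25%.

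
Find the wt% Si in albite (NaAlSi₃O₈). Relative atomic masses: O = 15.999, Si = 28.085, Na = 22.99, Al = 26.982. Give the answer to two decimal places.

32.13 weight percent

M(NaAlSi₃O₈) = 262.219 g/mol.
Si contributes 3 × 28.085 = 84.255 g per mole.
84.255/262.219 = 0.3213 → 32.13%.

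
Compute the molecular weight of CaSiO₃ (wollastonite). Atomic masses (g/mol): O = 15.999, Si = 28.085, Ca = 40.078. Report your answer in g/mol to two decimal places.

The formula mass is the sum 1*40.078 + 1*28.085 + 3*15.999.

116.16 g/mol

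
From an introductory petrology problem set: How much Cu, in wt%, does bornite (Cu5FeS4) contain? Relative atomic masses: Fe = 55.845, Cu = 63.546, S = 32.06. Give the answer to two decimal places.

Formula mass = 5×63.546 + 1×55.845 + 4×32.06 = 501.815 g/mol, of which 317.730 g is Cu.
So Cu makes up 317.730/501.815 = 0.6332 of the mass, i.e. 63.32%.

63.32 wt%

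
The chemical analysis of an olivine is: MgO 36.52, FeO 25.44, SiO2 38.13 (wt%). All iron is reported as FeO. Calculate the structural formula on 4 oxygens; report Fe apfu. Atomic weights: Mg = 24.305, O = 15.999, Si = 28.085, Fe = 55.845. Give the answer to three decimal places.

0.560 Fe apfu

36.52 wt% MgO ÷ 40.304 g/mol = 0.90611 mol, giving 0.90611 Mg and 0.90611 O.
25.44 wt% FeO ÷ 71.844 g/mol = 0.35410 mol, giving 0.35410 Fe and 0.35410 O.
38.13 wt% SiO2 ÷ 60.083 g/mol = 0.63462 mol, giving 0.63462 Si and 1.26924 O.
Oxygen sums to 2.52945; scaling by 4/2.52945 = 1.58137 puts the formula on 4 O.
Fe: 0.35410 × 1.58137 = 0.560 atoms per formula unit.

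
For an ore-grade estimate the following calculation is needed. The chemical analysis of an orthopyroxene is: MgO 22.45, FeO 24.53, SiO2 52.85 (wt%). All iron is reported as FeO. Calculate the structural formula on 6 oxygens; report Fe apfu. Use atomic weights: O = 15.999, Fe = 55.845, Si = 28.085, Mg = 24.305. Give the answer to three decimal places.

MgO: 22.45/40.304 = 0.55702 mol → 0.55702 mol Mg, 0.55702 mol O.
FeO: 24.53/71.844 = 0.34143 mol → 0.34143 mol Fe, 0.34143 mol O.
SiO2: 52.85/60.083 = 0.87962 mol → 0.87962 mol Si, 1.75924 mol O.
Total oxygen = 2.65769 mol. Normalization factor = 6/2.65769 = 2.25760.
Fe per 6 O = 0.34143 × 2.25760 = 0.771.

0.771 Fe apfu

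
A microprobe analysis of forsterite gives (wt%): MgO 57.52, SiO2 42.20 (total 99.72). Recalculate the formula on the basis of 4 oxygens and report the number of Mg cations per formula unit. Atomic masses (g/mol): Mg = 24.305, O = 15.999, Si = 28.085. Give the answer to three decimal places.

MgO: 57.52/40.304 = 1.42715 mol → 1.42715 mol Mg, 1.42715 mol O.
SiO2: 42.20/60.083 = 0.70236 mol → 0.70236 mol Si, 1.40472 mol O.
Total oxygen = 2.83187 mol. Normalization factor = 4/2.83187 = 1.41249.
Mg per 4 O = 1.42715 × 1.41249 = 2.016.

2.016 Mg apfu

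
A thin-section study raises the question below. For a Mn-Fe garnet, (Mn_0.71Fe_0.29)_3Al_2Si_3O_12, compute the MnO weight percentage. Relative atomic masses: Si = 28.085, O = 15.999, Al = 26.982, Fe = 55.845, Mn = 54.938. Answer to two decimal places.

Molar mass of (Mn_0.71Fe_0.29)_3Al_2Si_3O_12 = 2.13*54.938 + 0.87*55.845 + 2*26.982 + 3*28.085 + 12*15.999 = 495.810 g/mol.
Each formula unit contains 2.13 Mn, equivalent to 2.13/1 = 2.1300 mol MnO.
M(MnO) = 1×54.938 + 1×15.999 = 70.937 g/mol.
Mass of MnO per formula unit = 2.1300 × 70.937 = 151.096 g.
MnO wt% = 151.096 / 495.810 × 100 = 30.47%.

30.47 wt%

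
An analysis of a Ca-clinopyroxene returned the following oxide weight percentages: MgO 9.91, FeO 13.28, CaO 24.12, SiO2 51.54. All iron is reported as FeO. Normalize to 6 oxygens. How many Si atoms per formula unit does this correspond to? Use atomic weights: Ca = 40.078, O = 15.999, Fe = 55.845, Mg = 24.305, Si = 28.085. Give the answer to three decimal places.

1.998 Si apfu

MgO: 9.91/40.304 = 0.24588 mol → 0.24588 mol Mg, 0.24588 mol O.
FeO: 13.28/71.844 = 0.18484 mol → 0.18484 mol Fe, 0.18484 mol O.
CaO: 24.12/56.077 = 0.43012 mol → 0.43012 mol Ca, 0.43012 mol O.
SiO2: 51.54/60.083 = 0.85781 mol → 0.85781 mol Si, 1.71562 mol O.
Total oxygen = 2.57646 mol. Normalization factor = 6/2.57646 = 2.32878.
Si per 6 O = 0.85781 × 2.32878 = 1.998.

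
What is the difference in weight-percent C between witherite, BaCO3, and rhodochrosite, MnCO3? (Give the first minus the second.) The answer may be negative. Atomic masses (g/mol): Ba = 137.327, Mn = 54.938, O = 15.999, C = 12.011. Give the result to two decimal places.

C in BaCO3: molar mass 197.335 g/mol; 1×12.011 = 12.011 g → 6.09 wt%.
C in MnCO3: molar mass 114.946 g/mol; 1×12.011 = 12.011 g → 10.45 wt%.
Difference = 6.09 − 10.45 = -4.36 percentage points.

-4.36 percentage points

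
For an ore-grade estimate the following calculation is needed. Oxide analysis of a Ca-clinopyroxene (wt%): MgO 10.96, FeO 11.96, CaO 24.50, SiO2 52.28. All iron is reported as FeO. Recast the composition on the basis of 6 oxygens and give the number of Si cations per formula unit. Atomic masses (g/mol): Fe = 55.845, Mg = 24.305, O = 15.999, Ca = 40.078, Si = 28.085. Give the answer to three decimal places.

1.996 Si apfu

10.96 wt% MgO ÷ 40.304 g/mol = 0.27193 mol, giving 0.27193 Mg and 0.27193 O.
11.96 wt% FeO ÷ 71.844 g/mol = 0.16647 mol, giving 0.16647 Fe and 0.16647 O.
24.50 wt% CaO ÷ 56.077 g/mol = 0.43690 mol, giving 0.43690 Ca and 0.43690 O.
52.28 wt% SiO2 ÷ 60.083 g/mol = 0.87013 mol, giving 0.87013 Si and 1.74026 O.
Oxygen sums to 2.61556; scaling by 6/2.61556 = 2.29396 puts the formula on 6 O.
Si: 0.87013 × 2.29396 = 1.996 atoms per formula unit.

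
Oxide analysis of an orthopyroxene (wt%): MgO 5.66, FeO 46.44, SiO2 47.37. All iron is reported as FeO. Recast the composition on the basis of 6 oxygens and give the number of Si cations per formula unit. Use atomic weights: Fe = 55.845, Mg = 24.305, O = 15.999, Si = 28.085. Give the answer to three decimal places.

MgO: 5.66/40.304 = 0.14043 mol → 0.14043 mol Mg, 0.14043 mol O.
FeO: 46.44/71.844 = 0.64640 mol → 0.64640 mol Fe, 0.64640 mol O.
SiO2: 47.37/60.083 = 0.78841 mol → 0.78841 mol Si, 1.57682 mol O.
Total oxygen = 2.36365 mol. Normalization factor = 6/2.36365 = 2.53845.
Si per 6 O = 0.78841 × 2.53845 = 2.001.

2.001 Si apfu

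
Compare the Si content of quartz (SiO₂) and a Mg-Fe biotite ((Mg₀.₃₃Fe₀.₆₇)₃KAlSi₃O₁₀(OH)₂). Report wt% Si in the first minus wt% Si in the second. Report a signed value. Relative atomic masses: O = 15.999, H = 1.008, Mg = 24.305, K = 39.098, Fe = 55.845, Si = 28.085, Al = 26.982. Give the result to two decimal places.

M(SiO₂) = 60.083 g/mol, so wt% Si = 28.085/60.083 × 100 = 46.74%.
M((Mg₀.₃₃Fe₀.₆₇)₃KAlSi₃O₁₀(OH)₂) = 480.649 g/mol, so wt% Si = 84.255/480.649 × 100 = 17.53%.
46.74 − 17.53 = 29.21 pp.

29.21 percentage points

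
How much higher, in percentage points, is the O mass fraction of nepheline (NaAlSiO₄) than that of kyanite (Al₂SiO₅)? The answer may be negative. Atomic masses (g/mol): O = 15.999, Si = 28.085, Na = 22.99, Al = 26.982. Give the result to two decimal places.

M(NaAlSiO₄) = 142.053 g/mol, so wt% O = 63.996/142.053 × 100 = 45.05%.
M(Al₂SiO₅) = 162.044 g/mol, so wt% O = 79.995/162.044 × 100 = 49.37%.
45.05 − 49.37 = -4.32 pp.

-4.32 percentage points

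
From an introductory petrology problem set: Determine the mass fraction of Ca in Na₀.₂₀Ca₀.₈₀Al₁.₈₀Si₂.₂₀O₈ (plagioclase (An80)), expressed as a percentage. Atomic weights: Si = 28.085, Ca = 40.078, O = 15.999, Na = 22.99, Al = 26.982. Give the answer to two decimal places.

M(Na₀.₂₀Ca₀.₈₀Al₁.₈₀Si₂.₂₀O₈) = 275.007 g/mol.
Ca contributes 0.80 × 40.078 = 32.062 g per mole.
32.062/275.007 = 0.1166 → 11.66%.

11.66 mass %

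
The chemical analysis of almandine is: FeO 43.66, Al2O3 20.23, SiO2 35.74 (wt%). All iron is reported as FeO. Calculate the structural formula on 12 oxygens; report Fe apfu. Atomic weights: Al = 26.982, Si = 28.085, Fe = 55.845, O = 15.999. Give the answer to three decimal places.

43.66 wt% FeO ÷ 71.844 g/mol = 0.60771 mol, giving 0.60771 Fe and 0.60771 O.
20.23 wt% Al2O3 ÷ 101.961 g/mol = 0.19841 mol, giving 0.39682 Al and 0.59523 O.
35.74 wt% SiO2 ÷ 60.083 g/mol = 0.59484 mol, giving 0.59484 Si and 1.18968 O.
Oxygen sums to 2.39262; scaling by 12/2.39262 = 5.01542 puts the formula on 12 O.
Fe: 0.60771 × 5.01542 = 3.048 atoms per formula unit.

3.048 Fe apfu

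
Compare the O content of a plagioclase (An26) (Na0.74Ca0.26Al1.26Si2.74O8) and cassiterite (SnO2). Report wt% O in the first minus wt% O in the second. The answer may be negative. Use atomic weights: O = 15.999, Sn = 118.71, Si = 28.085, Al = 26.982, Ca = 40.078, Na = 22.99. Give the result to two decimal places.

M(Na0.74Ca0.26Al1.26Si2.74O8) = 266.375 g/mol, so wt% O = 127.992/266.375 × 100 = 48.05%.
M(SnO2) = 150.708 g/mol, so wt% O = 31.998/150.708 × 100 = 21.23%.
48.05 − 21.23 = 26.82 pp.

26.82 percentage points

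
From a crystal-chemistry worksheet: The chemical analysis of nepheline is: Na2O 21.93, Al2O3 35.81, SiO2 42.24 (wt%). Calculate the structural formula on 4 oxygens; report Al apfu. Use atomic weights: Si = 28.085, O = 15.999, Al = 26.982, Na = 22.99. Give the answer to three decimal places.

0.999 Al apfu

Na2O (M=61.979): mol = 0.35383; Na = 0.70766, O = 0.35383.
Al2O3 (M=101.961): mol = 0.35121; Al = 0.70242, O = 1.05363.
SiO2 (M=60.083): mol = 0.70303; Si = 0.70303, O = 1.40606.
ΣO = 2.81352; factor = 4/ΣO = 1.42171.
Al apfu = 0.70242 × 1.42171 = 0.999.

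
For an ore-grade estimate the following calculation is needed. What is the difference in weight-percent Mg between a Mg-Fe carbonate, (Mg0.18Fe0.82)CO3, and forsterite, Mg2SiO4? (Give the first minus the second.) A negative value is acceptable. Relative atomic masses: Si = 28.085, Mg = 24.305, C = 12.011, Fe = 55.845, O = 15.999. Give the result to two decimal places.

First mineral: 4.375 g Mg in 110.176 g formula = 3.97 wt% Mg.
Second mineral: 48.610 g Mg in 140.691 g formula = 34.55 wt% Mg.
3.97% − 34.55% gives a difference of -30.58 percentage points.

-30.58 percentage points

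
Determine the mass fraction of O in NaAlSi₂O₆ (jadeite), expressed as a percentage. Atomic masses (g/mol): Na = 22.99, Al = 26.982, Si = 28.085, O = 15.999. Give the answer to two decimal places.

Formula mass = 1×22.99 + 1×26.982 + 2×28.085 + 6×15.999 = 202.136 g/mol, of which 95.994 g is O.
So O makes up 95.994/202.136 = 0.4749 of the mass, i.e. 47.49%.

47.49 wt%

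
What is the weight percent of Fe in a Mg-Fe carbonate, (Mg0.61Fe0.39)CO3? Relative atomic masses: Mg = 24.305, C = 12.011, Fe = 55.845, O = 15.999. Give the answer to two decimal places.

22.54 mass %

Molar mass of (Mg0.61Fe0.39)CO3: 0.61·24.305 + 0.39·55.845 + 1·12.011 + 3·15.999 = 96.614 g/mol.
Mass of Fe per formula unit: 0.39 × 55.845 = 21.780 g.
Weight fraction Fe = 21.780 / 96.614 = 0.2254.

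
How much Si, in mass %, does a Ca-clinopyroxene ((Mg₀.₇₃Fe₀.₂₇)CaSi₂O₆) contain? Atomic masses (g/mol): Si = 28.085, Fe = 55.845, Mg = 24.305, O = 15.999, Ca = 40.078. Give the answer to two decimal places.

24.96 mass %

Molar mass of (Mg₀.₇₃Fe₀.₂₇)CaSi₂O₆: 0.73·24.305 + 0.27·55.845 + 1·40.078 + 2·28.085 + 6·15.999 = 225.063 g/mol.
Mass of Si per formula unit: 2 × 28.085 = 56.170 g.
Weight fraction Si = 56.170 / 225.063 = 0.2496.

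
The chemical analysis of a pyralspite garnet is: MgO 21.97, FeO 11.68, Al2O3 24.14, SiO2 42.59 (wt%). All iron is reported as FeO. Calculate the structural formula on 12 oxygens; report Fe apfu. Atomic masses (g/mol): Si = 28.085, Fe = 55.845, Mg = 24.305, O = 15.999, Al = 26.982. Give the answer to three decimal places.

0.688 Fe apfu

MgO (M=40.304): mol = 0.54511; Mg = 0.54511, O = 0.54511.
FeO (M=71.844): mol = 0.16257; Fe = 0.16257, O = 0.16257.
Al2O3 (M=101.961): mol = 0.23676; Al = 0.47352, O = 0.71028.
SiO2 (M=60.083): mol = 0.70885; Si = 0.70885, O = 1.41770.
ΣO = 2.83566; factor = 12/ΣO = 4.23182.
Fe apfu = 0.16257 × 4.23182 = 0.688.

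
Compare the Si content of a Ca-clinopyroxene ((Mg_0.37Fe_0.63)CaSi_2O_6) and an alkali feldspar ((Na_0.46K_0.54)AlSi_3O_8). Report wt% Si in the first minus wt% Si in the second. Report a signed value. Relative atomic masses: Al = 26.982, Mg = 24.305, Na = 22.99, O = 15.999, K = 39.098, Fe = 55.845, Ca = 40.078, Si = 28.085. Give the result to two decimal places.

-7.34 percentage points

First mineral: 56.170 g Si in 236.417 g formula = 23.76 wt% Si.
Second mineral: 84.255 g Si in 270.917 g formula = 31.10 wt% Si.
23.76% − 31.10% gives a difference of -7.34 percentage points.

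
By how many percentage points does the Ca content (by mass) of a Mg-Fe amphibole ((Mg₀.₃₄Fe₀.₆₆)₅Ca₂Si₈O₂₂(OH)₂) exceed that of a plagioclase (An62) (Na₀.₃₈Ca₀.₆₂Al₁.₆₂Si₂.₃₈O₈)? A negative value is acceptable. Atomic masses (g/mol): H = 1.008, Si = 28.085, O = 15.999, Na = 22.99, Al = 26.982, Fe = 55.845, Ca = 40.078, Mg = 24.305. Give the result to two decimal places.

-0.38 percentage points

Ca in (Mg₀.₃₄Fe₀.₆₆)₅Ca₂Si₈O₂₂(OH)₂: molar mass 916.435 g/mol; 2×40.078 = 80.156 g → 8.75 wt%.
Ca in Na₀.₃₈Ca₀.₆₂Al₁.₆₂Si₂.₃₈O₈: molar mass 272.130 g/mol; 0.62×40.078 = 24.848 g → 9.13 wt%.
Difference = 8.75 − 9.13 = -0.38 percentage points.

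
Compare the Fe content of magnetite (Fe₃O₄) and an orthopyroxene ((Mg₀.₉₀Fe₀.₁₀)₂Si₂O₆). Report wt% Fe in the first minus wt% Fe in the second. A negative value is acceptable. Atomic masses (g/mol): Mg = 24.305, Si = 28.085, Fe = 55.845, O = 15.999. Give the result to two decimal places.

66.97 percentage points

Fe in Fe₃O₄: molar mass 231.531 g/mol; 3×55.845 = 167.535 g → 72.36 wt%.
Fe in (Mg₀.₉₀Fe₀.₁₀)₂Si₂O₆: molar mass 207.082 g/mol; 0.20×55.845 = 11.169 g → 5.39 wt%.
Difference = 72.36 − 5.39 = 66.97 percentage points.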